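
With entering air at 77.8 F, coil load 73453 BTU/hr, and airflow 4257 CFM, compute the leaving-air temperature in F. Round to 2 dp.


dT = 73453/(1.08*4257) = 15.9765
T_leave = 77.8 - 15.9765 = 61.82 F

61.82 F


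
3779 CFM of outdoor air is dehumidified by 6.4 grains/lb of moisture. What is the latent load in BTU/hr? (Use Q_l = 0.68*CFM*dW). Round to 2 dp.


Q = 0.68 * 3779 * 6.4 = 16446.21 BTU/hr

16446.21 BTU/hr


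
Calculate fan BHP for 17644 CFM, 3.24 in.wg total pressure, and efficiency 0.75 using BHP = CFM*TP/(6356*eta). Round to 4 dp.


BHP = 17644 * 3.24 / (6356 * 0.75) = 11.9921 hp

11.9921 hp


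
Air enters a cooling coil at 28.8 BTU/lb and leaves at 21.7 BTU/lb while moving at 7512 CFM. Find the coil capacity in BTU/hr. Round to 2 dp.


Q = 4.5 * 7512 * (28.8 - 21.7) = 240008.40 BTU/hr

240008.40 BTU/hr


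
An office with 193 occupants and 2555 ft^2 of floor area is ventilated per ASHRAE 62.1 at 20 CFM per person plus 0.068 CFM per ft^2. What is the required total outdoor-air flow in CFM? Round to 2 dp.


Total = 193*20 + 2555*0.068 = 4033.74 CFM

4033.74 CFM


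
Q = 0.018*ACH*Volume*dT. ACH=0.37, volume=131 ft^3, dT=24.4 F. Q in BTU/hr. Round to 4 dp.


Q = 0.018 * 0.37 * 131 * 24.4 = 21.2880 BTU/hr

21.2880 BTU/hr


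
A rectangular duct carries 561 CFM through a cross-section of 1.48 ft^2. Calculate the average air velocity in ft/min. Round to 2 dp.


V = 561 / 1.48 = 379.05 ft/min

379.05 ft/min


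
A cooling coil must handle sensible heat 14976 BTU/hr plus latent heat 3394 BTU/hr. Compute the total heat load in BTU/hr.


Qt = 14976 + 3394 = 18370 BTU/hr

18370 BTU/hr


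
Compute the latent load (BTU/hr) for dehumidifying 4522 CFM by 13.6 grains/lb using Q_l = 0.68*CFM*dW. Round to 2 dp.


Q = 0.68 * 4522 * 13.6 = 41819.46 BTU/hr

41819.46 BTU/hr


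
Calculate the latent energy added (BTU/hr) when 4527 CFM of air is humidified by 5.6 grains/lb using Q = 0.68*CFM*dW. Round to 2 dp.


Q = 0.68 * 4527 * 5.6 = 17238.82 BTU/hr

17238.82 BTU/hr


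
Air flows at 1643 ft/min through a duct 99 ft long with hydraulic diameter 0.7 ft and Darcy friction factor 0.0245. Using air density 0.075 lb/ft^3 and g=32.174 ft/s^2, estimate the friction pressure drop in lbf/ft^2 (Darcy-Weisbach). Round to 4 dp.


v_fps = 1643/60 = 27.3833 ft/s
dp = 0.0245*(99/0.7)*0.075*27.3833^2/(2*32.174) = 3.0283 lbf/ft^2

3.0283 lbf/ft^2


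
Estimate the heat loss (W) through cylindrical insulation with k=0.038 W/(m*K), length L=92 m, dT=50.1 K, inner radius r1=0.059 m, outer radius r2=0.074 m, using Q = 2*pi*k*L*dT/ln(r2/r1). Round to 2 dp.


Q = 2*pi*0.038*92*50.1/ln(0.074/0.059) = 4858.12 W

4858.12 W


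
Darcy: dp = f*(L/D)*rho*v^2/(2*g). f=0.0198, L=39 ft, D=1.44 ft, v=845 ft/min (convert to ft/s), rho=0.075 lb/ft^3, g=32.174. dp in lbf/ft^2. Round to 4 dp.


v_fps = 845/60 = 14.0833 ft/s
dp = 0.0198*(39/1.44)*0.075*14.0833^2/(2*32.174) = 0.1240 lbf/ft^2

0.1240 lbf/ft^2


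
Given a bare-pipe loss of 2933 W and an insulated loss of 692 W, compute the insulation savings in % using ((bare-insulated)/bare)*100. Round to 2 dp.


Savings = ((2933-692)/2933)*100 = 76.41 %

76.41 %


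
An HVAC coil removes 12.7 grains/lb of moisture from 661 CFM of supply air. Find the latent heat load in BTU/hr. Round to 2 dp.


Q = 0.68 * 661 * 12.7 = 5708.40 BTU/hr

5708.40 BTU/hr


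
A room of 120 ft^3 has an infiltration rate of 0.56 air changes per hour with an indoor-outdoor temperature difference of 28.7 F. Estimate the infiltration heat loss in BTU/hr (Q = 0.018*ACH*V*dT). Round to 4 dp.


Q = 0.018 * 0.56 * 120 * 28.7 = 34.7155 BTU/hr

34.7155 BTU/hr


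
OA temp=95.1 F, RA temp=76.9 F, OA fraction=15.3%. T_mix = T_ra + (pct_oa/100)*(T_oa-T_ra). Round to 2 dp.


T_mix = 76.9 + (15.3/100)*(95.1-76.9) = 79.68 F

79.68 F


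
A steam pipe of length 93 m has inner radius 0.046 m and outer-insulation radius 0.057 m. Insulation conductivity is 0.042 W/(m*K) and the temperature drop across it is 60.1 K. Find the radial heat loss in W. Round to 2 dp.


Q = 2*pi*0.042*93*60.1/ln(0.057/0.046) = 6879.26 W

6879.26 W


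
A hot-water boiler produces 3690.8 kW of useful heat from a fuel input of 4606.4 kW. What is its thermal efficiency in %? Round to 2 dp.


eta = (3690.8/4606.4)*100 = 80.12 %

80.12 %


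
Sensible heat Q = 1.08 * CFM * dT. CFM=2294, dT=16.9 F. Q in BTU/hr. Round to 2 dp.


Q = 1.08 * 2294 * 16.9 = 41870.09 BTU/hr

41870.09 BTU/hr


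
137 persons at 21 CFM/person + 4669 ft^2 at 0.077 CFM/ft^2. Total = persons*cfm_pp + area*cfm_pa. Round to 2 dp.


Total = 137*21 + 4669*0.077 = 3236.51 CFM

3236.51 CFM


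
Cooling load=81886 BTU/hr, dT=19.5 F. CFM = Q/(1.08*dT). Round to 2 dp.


CFM = 81886 / (1.08 * 19.5) = 3888.22

3888.22 CFM


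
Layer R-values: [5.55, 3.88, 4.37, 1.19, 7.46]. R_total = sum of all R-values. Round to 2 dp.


R_total = 5.55 + 3.88 + 4.37 + 1.19 + 7.46 = 22.45

22.45


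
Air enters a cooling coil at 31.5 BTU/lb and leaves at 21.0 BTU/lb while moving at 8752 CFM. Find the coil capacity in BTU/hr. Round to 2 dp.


Q = 4.5 * 8752 * (31.5 - 21.0) = 413532.00 BTU/hr

413532.00 BTU/hr


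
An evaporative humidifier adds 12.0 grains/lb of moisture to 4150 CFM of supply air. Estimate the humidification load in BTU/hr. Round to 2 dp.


Q = 0.68 * 4150 * 12.0 = 33864.00 BTU/hr

33864.00 BTU/hr


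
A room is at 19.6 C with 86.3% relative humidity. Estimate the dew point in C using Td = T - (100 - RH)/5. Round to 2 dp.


Td = 19.6 - (100-86.3)/5 = 16.86 C

16.86 C


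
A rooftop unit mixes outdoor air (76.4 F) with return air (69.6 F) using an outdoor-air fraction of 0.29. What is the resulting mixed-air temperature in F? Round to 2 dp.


T_mix = 0.29*76.4 + 0.71*69.6 = 71.57 F

71.57 F


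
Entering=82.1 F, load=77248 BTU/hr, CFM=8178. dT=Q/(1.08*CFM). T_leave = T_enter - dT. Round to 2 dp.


dT = 77248/(1.08*8178) = 8.7461
T_leave = 82.1 - 8.7461 = 73.35 F

73.35 F


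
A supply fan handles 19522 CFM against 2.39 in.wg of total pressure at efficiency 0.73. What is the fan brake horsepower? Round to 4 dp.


BHP = 19522 * 2.39 / (6356 * 0.73) = 10.0558 hp

10.0558 hp


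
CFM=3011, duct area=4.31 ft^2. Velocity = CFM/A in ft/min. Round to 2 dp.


V = 3011 / 4.31 = 698.61 ft/min

698.61 ft/min


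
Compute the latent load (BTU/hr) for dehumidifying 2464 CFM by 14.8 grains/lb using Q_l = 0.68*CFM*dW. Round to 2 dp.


Q = 0.68 * 2464 * 14.8 = 24797.70 BTU/hr

24797.70 BTU/hr


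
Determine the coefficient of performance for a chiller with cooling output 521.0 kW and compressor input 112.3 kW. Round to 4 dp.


COP = 521.0 / 112.3 = 4.6394

4.6394


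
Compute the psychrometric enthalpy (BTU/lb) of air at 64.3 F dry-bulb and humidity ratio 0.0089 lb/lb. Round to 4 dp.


h = 0.24*64.3 + 0.0089*(1061+0.444*64.3) = 25.1290 BTU/lb

25.1290 BTU/lb


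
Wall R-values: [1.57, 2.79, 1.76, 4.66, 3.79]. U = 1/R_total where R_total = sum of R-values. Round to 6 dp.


R_total = 1.57 + 2.79 + 1.76 + 4.66 + 3.79 = 14.57
U = 1/14.57 = 0.068634

0.068634


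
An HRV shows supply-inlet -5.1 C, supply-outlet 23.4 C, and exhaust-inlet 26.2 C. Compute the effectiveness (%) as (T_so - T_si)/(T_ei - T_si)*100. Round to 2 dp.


eff = (23.4-(-5.1))/(26.2-(-5.1))*100 = 91.05 %

91.05 %


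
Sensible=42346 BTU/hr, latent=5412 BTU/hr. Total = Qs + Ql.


Qt = 42346 + 5412 = 47758 BTU/hr

47758 BTU/hr


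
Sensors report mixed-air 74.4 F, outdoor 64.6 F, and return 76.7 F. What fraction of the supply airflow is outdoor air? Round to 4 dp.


frac = (74.4 - 76.7) / (64.6 - 76.7) = 0.1901

0.1901


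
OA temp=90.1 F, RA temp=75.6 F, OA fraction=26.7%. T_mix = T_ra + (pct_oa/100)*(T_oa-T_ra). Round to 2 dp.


T_mix = 75.6 + (26.7/100)*(90.1-75.6) = 79.47 F

79.47 F


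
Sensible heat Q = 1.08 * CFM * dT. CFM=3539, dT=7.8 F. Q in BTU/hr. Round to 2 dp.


Q = 1.08 * 3539 * 7.8 = 29812.54 BTU/hr

29812.54 BTU/hr


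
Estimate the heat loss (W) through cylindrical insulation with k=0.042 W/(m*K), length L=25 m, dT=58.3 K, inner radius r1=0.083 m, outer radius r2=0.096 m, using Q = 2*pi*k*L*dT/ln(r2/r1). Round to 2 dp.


Q = 2*pi*0.042*25*58.3/ln(0.096/0.083) = 2643.33 W

2643.33 W


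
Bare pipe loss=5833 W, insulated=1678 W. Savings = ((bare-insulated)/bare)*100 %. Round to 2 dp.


Savings = ((5833-1678)/5833)*100 = 71.23 %

71.23 %


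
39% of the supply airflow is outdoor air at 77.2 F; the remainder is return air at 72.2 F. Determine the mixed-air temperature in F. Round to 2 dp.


T_mix = 0.39*77.2 + 0.61*72.2 = 74.15 F

74.15 F


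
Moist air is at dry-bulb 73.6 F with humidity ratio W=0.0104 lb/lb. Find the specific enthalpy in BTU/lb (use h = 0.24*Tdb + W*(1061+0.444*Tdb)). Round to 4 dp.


h = 0.24*73.6 + 0.0104*(1061+0.444*73.6) = 29.0383 BTU/lb

29.0383 BTU/lb


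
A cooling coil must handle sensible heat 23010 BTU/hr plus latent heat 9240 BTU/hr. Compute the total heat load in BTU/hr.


Qt = 23010 + 9240 = 32250 BTU/hr

32250 BTU/hr


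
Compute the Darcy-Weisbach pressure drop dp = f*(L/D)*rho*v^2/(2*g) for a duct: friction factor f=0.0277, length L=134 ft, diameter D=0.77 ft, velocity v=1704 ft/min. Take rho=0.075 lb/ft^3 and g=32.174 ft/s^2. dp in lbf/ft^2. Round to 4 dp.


v_fps = 1704/60 = 28.4 ft/s
dp = 0.0277*(134/0.77)*0.075*28.4^2/(2*32.174) = 4.5317 lbf/ft^2

4.5317 lbf/ft^2


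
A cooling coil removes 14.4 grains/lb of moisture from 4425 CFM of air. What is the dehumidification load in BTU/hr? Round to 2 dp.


Q = 0.68 * 4425 * 14.4 = 43329.60 BTU/hr

43329.60 BTU/hr


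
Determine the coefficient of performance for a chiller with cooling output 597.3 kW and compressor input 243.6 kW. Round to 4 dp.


COP = 597.3 / 243.6 = 2.4520

2.4520


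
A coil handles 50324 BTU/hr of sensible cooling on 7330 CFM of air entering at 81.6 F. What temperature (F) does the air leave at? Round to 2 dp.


dT = 50324/(1.08*7330) = 6.3569
T_leave = 81.6 - 6.3569 = 75.24 F

75.24 F


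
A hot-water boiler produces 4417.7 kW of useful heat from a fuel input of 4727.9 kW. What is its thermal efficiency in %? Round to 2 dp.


eta = (4417.7/4727.9)*100 = 93.44 %

93.44 %


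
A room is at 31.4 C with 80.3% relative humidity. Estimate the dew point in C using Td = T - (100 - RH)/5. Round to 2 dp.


Td = 31.4 - (100-80.3)/5 = 27.46 C

27.46 C


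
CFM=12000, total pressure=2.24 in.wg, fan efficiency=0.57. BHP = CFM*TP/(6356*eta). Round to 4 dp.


BHP = 12000 * 2.24 / (6356 * 0.57) = 7.4194 hp

7.4194 hp


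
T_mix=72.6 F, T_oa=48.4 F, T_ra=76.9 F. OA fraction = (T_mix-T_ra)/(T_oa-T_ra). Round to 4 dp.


frac = (72.6 - 76.9) / (48.4 - 76.9) = 0.1509

0.1509


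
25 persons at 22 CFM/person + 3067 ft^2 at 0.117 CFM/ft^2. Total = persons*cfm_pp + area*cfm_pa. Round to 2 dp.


Total = 25*22 + 3067*0.117 = 908.84 CFM

908.84 CFM


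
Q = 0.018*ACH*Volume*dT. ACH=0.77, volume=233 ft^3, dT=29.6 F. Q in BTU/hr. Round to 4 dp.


Q = 0.018 * 0.77 * 233 * 29.6 = 95.5896 BTU/hr

95.5896 BTU/hr


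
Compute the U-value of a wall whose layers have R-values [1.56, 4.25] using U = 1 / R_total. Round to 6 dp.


R_total = 1.56 + 4.25 = 5.81
U = 1/5.81 = 0.172117

0.172117


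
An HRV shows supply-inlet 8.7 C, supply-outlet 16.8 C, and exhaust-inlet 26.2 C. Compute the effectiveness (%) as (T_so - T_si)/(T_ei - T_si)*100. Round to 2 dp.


eff = (16.8-8.7)/(26.2-8.7)*100 = 46.29 %

46.29 %


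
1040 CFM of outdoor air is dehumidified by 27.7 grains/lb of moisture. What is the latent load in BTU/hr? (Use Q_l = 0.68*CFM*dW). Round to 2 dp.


Q = 0.68 * 1040 * 27.7 = 19589.44 BTU/hr

19589.44 BTU/hr


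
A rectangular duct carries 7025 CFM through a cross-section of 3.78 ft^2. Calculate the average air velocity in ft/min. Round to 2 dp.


V = 7025 / 3.78 = 1858.47 ft/min

1858.47 ft/min


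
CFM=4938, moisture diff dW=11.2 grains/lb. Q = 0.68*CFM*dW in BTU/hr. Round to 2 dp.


Q = 0.68 * 4938 * 11.2 = 37607.81 BTU/hr

37607.81 BTU/hr


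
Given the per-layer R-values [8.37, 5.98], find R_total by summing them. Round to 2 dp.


R_total = 8.37 + 5.98 = 14.35

14.35


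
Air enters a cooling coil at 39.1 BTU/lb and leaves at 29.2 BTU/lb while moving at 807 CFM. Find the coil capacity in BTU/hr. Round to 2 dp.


Q = 4.5 * 807 * (39.1 - 29.2) = 35951.85 BTU/hr

35951.85 BTU/hr


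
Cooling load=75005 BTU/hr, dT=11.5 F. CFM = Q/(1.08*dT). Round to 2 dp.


CFM = 75005 / (1.08 * 11.5) = 6039.05

6039.05 CFM


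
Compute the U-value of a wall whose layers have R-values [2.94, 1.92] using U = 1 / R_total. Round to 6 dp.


R_total = 2.94 + 1.92 = 4.86
U = 1/4.86 = 0.205761

0.205761


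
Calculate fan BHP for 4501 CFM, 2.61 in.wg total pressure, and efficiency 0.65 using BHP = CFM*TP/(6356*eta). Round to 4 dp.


BHP = 4501 * 2.61 / (6356 * 0.65) = 2.8435 hp

2.8435 hp


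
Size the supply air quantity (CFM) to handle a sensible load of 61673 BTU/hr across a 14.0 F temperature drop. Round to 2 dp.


CFM = 61673 / (1.08 * 14.0) = 4078.90

4078.90 CFM


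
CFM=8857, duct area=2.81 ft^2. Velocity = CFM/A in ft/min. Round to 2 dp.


V = 8857 / 2.81 = 3151.96 ft/min

3151.96 ft/min


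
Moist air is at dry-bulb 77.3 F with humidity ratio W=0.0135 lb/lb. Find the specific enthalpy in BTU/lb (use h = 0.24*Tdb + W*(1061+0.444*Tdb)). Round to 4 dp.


h = 0.24*77.3 + 0.0135*(1061+0.444*77.3) = 33.3388 BTU/lb

33.3388 BTU/lb


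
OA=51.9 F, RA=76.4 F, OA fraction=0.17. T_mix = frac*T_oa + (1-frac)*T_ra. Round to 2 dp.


T_mix = 0.17*51.9 + 0.83*76.4 = 72.24 F

72.24 F


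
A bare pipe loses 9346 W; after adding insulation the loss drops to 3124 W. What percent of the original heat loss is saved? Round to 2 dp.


Savings = ((9346-3124)/9346)*100 = 66.57 %

66.57 %


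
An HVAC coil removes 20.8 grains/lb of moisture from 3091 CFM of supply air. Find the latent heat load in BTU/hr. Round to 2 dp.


Q = 0.68 * 3091 * 20.8 = 43719.10 BTU/hr

43719.10 BTU/hr


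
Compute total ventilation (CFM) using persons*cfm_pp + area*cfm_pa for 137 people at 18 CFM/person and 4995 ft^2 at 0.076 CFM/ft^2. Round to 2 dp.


Total = 137*18 + 4995*0.076 = 2845.62 CFM

2845.62 CFM


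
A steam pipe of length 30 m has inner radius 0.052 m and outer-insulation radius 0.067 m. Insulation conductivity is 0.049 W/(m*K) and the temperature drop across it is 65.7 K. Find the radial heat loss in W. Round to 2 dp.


Q = 2*pi*0.049*30*65.7/ln(0.067/0.052) = 2394.26 W

2394.26 W


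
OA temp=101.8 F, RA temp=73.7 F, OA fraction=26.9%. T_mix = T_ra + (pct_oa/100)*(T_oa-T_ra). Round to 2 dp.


T_mix = 73.7 + (26.9/100)*(101.8-73.7) = 81.26 F

81.26 F


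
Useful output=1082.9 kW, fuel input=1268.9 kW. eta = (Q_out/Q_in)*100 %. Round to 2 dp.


eta = (1082.9/1268.9)*100 = 85.34 %

85.34 %


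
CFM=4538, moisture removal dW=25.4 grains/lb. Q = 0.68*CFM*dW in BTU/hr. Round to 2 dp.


Q = 0.68 * 4538 * 25.4 = 78380.34 BTU/hr

78380.34 BTU/hr


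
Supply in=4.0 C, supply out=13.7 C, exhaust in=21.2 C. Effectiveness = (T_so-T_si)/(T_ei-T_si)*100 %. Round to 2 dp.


eff = (13.7-4.0)/(21.2-4.0)*100 = 56.40 %

56.40 %


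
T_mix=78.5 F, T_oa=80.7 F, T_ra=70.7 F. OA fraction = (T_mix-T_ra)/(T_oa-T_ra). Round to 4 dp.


frac = (78.5 - 70.7) / (80.7 - 70.7) = 0.7800

0.7800


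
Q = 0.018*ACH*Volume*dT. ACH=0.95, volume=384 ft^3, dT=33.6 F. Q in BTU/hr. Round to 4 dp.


Q = 0.018 * 0.95 * 384 * 33.6 = 220.6310 BTU/hr

220.6310 BTU/hr


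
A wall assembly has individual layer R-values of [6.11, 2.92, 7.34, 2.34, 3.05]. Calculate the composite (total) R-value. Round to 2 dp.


R_total = 6.11 + 2.92 + 7.34 + 2.34 + 3.05 = 21.76

21.76


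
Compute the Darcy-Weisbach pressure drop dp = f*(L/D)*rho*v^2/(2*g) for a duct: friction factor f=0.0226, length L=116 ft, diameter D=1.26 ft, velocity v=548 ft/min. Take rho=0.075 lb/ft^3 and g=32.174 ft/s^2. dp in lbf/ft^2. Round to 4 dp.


v_fps = 548/60 = 9.1333 ft/s
dp = 0.0226*(116/1.26)*0.075*9.1333^2/(2*32.174) = 0.2023 lbf/ft^2

0.2023 lbf/ft^2


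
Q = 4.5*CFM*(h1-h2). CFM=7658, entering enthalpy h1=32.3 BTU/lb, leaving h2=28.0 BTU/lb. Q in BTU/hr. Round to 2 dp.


Q = 4.5 * 7658 * (32.3 - 28.0) = 148182.30 BTU/hr

148182.30 BTU/hr


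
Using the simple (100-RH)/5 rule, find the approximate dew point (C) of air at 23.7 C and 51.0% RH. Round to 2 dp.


Td = 23.7 - (100-51.0)/5 = 13.90 C

13.90 C


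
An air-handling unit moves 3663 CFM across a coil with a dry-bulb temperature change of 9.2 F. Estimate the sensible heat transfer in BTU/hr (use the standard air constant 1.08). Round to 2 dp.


Q = 1.08 * 3663 * 9.2 = 36395.57 BTU/hr

36395.57 BTU/hr


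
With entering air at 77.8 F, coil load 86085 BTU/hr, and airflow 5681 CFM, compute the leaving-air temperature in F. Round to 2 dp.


dT = 86085/(1.08*5681) = 14.0307
T_leave = 77.8 - 14.0307 = 63.77 F

63.77 F


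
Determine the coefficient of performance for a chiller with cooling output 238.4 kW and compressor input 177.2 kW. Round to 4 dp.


COP = 238.4 / 177.2 = 1.3454

1.3454


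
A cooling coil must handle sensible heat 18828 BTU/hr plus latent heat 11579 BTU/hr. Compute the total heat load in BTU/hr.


Qt = 18828 + 11579 = 30407 BTU/hr

30407 BTU/hr


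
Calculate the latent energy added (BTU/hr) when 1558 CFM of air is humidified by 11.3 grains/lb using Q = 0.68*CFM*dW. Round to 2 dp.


Q = 0.68 * 1558 * 11.3 = 11971.67 BTU/hr

11971.67 BTU/hr


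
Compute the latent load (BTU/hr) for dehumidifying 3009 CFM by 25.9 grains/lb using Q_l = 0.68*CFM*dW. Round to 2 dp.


Q = 0.68 * 3009 * 25.9 = 52994.51 BTU/hr

52994.51 BTU/hr


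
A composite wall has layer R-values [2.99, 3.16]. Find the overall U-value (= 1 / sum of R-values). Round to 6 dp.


R_total = 2.99 + 3.16 = 6.15
U = 1/6.15 = 0.162602

0.162602


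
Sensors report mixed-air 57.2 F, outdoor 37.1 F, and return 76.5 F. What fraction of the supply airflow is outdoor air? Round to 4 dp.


frac = (57.2 - 76.5) / (37.1 - 76.5) = 0.4898

0.4898


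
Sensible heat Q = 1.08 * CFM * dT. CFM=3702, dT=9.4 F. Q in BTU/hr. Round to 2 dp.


Q = 1.08 * 3702 * 9.4 = 37582.70 BTU/hr

37582.70 BTU/hr


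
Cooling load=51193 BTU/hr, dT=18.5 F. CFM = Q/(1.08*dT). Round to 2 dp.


CFM = 51193 / (1.08 * 18.5) = 2562.21

2562.21 CFM


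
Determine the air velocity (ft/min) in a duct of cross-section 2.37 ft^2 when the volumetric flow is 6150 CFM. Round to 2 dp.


V = 6150 / 2.37 = 2594.94 ft/min

2594.94 ft/min


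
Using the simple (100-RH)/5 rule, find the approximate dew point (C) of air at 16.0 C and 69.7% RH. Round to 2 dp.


Td = 16.0 - (100-69.7)/5 = 9.94 C

9.94 C


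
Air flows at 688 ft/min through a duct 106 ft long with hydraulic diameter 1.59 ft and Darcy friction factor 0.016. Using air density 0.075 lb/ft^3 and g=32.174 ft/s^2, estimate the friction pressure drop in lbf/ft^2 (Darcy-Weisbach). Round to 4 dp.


v_fps = 688/60 = 11.4667 ft/s
dp = 0.016*(106/1.59)*0.075*11.4667^2/(2*32.174) = 0.1635 lbf/ft^2

0.1635 lbf/ft^2


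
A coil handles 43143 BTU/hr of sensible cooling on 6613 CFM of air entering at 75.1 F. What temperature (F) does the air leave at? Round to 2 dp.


dT = 43143/(1.08*6613) = 6.0407
T_leave = 75.1 - 6.0407 = 69.06 F

69.06 F


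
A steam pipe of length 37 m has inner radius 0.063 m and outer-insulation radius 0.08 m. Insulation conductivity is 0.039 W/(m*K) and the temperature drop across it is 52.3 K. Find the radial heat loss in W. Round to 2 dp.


Q = 2*pi*0.039*37*52.3/ln(0.08/0.063) = 1984.94 W

1984.94 W


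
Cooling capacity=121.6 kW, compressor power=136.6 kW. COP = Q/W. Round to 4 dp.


COP = 121.6 / 136.6 = 0.8902

0.8902


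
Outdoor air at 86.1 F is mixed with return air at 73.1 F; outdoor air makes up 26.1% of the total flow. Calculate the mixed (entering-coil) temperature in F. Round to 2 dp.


T_mix = 73.1 + (26.1/100)*(86.1-73.1) = 76.49 F

76.49 F


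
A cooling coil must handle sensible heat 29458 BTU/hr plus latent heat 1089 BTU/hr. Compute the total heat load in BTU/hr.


Qt = 29458 + 1089 = 30547 BTU/hr

30547 BTU/hr


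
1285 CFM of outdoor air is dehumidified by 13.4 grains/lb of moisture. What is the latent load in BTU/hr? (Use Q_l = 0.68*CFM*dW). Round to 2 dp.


Q = 0.68 * 1285 * 13.4 = 11708.92 BTU/hr

11708.92 BTU/hr


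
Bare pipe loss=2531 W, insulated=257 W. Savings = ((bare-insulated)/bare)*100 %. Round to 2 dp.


Savings = ((2531-257)/2531)*100 = 89.85 %

89.85 %


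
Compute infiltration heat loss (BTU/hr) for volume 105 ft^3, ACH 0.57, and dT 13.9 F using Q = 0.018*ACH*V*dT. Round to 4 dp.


Q = 0.018 * 0.57 * 105 * 13.9 = 14.9745 BTU/hr

14.9745 BTU/hr


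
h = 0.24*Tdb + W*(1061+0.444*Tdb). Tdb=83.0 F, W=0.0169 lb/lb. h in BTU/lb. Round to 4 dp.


h = 0.24*83.0 + 0.0169*(1061+0.444*83.0) = 38.4737 BTU/lb

38.4737 BTU/lb


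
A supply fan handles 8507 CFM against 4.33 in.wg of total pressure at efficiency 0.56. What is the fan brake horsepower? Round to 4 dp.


BHP = 8507 * 4.33 / (6356 * 0.56) = 10.3489 hp

10.3489 hp


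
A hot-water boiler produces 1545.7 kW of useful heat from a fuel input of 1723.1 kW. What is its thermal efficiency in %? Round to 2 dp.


eta = (1545.7/1723.1)*100 = 89.70 %

89.70 %


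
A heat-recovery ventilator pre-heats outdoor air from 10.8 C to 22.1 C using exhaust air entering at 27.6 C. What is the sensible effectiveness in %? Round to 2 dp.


eff = (22.1-10.8)/(27.6-10.8)*100 = 67.26 %

67.26 %


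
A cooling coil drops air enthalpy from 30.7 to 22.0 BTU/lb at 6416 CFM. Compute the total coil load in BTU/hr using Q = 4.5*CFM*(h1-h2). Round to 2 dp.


Q = 4.5 * 6416 * (30.7 - 22.0) = 251186.40 BTU/hr

251186.40 BTU/hr


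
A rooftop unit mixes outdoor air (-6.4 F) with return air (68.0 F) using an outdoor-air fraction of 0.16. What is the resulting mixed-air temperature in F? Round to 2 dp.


T_mix = 0.16*(-6.4) + 0.84*68.0 = 56.10 F

56.10 F


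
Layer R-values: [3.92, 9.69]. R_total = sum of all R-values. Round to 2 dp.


R_total = 3.92 + 9.69 = 13.61

13.61


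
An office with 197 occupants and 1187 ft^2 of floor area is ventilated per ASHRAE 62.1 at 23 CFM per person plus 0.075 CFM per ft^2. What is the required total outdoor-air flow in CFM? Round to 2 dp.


Total = 197*23 + 1187*0.075 = 4620.03 CFM

4620.03 CFM


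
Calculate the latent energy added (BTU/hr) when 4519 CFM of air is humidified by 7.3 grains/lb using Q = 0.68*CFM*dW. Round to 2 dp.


Q = 0.68 * 4519 * 7.3 = 22432.32 BTU/hr

22432.32 BTU/hr


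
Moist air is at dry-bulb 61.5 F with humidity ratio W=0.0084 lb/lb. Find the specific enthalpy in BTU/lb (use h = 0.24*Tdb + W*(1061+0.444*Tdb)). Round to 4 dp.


h = 0.24*61.5 + 0.0084*(1061+0.444*61.5) = 23.9018 BTU/lb

23.9018 BTU/lb


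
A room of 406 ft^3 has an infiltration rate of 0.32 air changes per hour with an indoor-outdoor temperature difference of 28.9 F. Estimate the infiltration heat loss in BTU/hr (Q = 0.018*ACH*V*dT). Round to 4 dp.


Q = 0.018 * 0.32 * 406 * 28.9 = 67.5844 BTU/hr

67.5844 BTU/hr


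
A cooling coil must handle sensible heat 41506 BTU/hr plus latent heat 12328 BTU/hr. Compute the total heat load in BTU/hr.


Qt = 41506 + 12328 = 53834 BTU/hr

53834 BTU/hr


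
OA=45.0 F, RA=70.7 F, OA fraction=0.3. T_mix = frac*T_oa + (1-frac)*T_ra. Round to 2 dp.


T_mix = 0.3*45.0 + 0.7*70.7 = 62.99 F

62.99 F


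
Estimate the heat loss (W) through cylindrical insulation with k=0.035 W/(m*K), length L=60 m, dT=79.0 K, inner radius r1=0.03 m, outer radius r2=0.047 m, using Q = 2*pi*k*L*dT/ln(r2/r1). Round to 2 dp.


Q = 2*pi*0.035*60*79.0/ln(0.047/0.03) = 2321.82 W

2321.82 W


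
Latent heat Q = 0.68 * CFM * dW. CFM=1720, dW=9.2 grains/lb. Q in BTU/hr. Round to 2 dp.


Q = 0.68 * 1720 * 9.2 = 10760.32 BTU/hr

10760.32 BTU/hr


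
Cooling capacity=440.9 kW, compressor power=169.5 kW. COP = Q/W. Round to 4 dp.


COP = 440.9 / 169.5 = 2.6012

2.6012


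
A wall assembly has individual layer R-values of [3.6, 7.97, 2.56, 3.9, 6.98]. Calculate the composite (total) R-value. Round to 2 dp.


R_total = 3.6 + 7.97 + 2.56 + 3.9 + 6.98 = 25.01

25.01


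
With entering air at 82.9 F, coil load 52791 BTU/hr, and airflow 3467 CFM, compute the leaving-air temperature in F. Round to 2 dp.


dT = 52791/(1.08*3467) = 14.0988
T_leave = 82.9 - 14.0988 = 68.80 F

68.80 F


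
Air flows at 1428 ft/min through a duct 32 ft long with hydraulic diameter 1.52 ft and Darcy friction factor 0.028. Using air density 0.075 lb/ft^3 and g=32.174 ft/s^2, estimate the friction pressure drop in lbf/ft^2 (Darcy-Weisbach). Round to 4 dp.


v_fps = 1428/60 = 23.8 ft/s
dp = 0.028*(32/1.52)*0.075*23.8^2/(2*32.174) = 0.3892 lbf/ft^2

0.3892 lbf/ft^2


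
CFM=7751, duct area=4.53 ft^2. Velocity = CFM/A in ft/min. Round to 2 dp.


V = 7751 / 4.53 = 1711.04 ft/min

1711.04 ft/min


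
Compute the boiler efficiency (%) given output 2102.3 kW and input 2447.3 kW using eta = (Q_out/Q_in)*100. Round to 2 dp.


eta = (2102.3/2447.3)*100 = 85.90 %

85.90 %


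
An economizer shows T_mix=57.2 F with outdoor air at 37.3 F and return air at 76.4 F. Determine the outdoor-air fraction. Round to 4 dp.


frac = (57.2 - 76.4) / (37.3 - 76.4) = 0.4910

0.4910


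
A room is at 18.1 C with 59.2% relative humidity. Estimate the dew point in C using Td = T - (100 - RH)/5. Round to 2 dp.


Td = 18.1 - (100-59.2)/5 = 9.94 C

9.94 C


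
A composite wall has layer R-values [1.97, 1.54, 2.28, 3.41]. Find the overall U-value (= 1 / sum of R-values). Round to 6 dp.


R_total = 1.97 + 1.54 + 2.28 + 3.41 = 9.20
U = 1/9.20 = 0.108696

0.108696


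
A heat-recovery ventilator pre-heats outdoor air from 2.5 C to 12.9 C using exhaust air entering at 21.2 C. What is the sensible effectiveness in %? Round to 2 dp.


eff = (12.9-2.5)/(21.2-2.5)*100 = 55.61 %

55.61 %


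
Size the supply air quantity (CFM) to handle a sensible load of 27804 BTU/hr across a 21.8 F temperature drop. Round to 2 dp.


CFM = 27804 / (1.08 * 21.8) = 1180.94

1180.94 CFM


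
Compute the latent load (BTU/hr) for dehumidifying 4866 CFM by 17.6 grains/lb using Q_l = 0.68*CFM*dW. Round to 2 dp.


Q = 0.68 * 4866 * 17.6 = 58236.29 BTU/hr

58236.29 BTU/hr


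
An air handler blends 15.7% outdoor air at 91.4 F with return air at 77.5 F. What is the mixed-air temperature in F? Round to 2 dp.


T_mix = 77.5 + (15.7/100)*(91.4-77.5) = 79.68 F

79.68 F


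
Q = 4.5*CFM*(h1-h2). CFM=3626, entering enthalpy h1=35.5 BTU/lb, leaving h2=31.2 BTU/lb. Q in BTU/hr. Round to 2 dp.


Q = 4.5 * 3626 * (35.5 - 31.2) = 70163.10 BTU/hr

70163.10 BTU/hr


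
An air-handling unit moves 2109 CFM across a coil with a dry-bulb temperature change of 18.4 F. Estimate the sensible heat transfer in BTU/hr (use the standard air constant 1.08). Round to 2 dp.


Q = 1.08 * 2109 * 18.4 = 41910.05 BTU/hr

41910.05 BTU/hr


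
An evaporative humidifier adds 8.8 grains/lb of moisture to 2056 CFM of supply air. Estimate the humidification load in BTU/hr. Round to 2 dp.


Q = 0.68 * 2056 * 8.8 = 12303.10 BTU/hr

12303.10 BTU/hr


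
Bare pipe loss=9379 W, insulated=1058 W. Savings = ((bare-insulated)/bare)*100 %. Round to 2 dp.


Savings = ((9379-1058)/9379)*100 = 88.72 %

88.72 %


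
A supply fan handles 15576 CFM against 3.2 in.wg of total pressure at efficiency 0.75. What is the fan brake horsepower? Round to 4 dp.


BHP = 15576 * 3.2 / (6356 * 0.75) = 10.4559 hp

10.4559 hp


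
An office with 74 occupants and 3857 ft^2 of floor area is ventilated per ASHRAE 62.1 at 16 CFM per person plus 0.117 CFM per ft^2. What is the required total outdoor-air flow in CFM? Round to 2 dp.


Total = 74*16 + 3857*0.117 = 1635.27 CFM

1635.27 CFM


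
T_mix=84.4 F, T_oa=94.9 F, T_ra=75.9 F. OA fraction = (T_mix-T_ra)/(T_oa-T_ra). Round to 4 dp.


frac = (84.4 - 75.9) / (94.9 - 75.9) = 0.4474

0.4474


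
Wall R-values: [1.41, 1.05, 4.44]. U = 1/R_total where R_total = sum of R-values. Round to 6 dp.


R_total = 1.41 + 1.05 + 4.44 = 6.90
U = 1/6.90 = 0.144928

0.144928


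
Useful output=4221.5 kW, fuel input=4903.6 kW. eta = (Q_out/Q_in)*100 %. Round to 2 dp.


eta = (4221.5/4903.6)*100 = 86.09 %

86.09 %


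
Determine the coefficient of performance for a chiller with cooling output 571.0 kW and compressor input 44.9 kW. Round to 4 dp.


COP = 571.0 / 44.9 = 12.7171

12.7171


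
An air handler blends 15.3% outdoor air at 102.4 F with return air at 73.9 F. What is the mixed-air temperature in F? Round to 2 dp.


T_mix = 73.9 + (15.3/100)*(102.4-73.9) = 78.26 F

78.26 F


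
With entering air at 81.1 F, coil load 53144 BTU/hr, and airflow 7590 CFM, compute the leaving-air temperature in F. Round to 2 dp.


dT = 53144/(1.08*7590) = 6.4832
T_leave = 81.1 - 6.4832 = 74.62 F

74.62 F


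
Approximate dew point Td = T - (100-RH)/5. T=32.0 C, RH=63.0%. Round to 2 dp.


Td = 32.0 - (100-63.0)/5 = 24.60 C

24.60 C


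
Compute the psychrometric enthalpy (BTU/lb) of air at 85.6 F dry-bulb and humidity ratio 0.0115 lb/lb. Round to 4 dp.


h = 0.24*85.6 + 0.0115*(1061+0.444*85.6) = 33.1826 BTU/lb

33.1826 BTU/lb


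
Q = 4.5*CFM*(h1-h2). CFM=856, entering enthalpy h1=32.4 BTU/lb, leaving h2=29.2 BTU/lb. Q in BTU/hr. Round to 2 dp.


Q = 4.5 * 856 * (32.4 - 29.2) = 12326.40 BTU/hr

12326.40 BTU/hr


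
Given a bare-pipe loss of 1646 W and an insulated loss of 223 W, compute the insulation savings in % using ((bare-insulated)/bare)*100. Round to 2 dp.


Savings = ((1646-223)/1646)*100 = 86.45 %

86.45 %


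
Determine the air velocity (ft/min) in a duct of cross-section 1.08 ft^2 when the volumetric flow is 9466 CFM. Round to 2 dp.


V = 9466 / 1.08 = 8764.81 ft/min

8764.81 ft/min


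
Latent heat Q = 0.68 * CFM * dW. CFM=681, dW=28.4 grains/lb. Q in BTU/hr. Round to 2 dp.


Q = 0.68 * 681 * 28.4 = 13151.47 BTU/hr

13151.47 BTU/hr


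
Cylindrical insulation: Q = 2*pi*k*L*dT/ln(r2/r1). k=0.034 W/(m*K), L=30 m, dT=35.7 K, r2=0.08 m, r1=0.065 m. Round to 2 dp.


Q = 2*pi*0.034*30*35.7/ln(0.08/0.065) = 1101.89 W

1101.89 W


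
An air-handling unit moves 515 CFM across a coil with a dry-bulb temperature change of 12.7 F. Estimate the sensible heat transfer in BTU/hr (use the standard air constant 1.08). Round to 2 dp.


Q = 1.08 * 515 * 12.7 = 7063.74 BTU/hr

7063.74 BTU/hr


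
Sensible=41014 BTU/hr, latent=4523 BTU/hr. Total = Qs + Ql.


Qt = 41014 + 4523 = 45537 BTU/hr

45537 BTU/hr


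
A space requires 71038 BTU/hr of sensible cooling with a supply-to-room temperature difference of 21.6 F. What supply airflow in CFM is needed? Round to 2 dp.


CFM = 71038 / (1.08 * 21.6) = 3045.18

3045.18 CFM


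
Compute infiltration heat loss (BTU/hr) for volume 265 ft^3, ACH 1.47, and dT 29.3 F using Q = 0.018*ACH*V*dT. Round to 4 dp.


Q = 0.018 * 1.47 * 265 * 29.3 = 205.4487 BTU/hr

205.4487 BTU/hr


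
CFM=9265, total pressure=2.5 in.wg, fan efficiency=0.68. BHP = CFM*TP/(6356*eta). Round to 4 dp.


BHP = 9265 * 2.5 / (6356 * 0.68) = 5.3591 hp

5.3591 hp


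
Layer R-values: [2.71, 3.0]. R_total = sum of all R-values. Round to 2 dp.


R_total = 2.71 + 3.0 = 5.71

5.71


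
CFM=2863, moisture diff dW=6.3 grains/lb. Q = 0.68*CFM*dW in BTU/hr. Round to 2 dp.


Q = 0.68 * 2863 * 6.3 = 12265.09 BTU/hr

12265.09 BTU/hr


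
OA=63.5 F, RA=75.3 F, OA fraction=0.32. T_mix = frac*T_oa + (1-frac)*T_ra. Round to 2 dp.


T_mix = 0.32*63.5 + 0.68*75.3 = 71.52 F

71.52 F


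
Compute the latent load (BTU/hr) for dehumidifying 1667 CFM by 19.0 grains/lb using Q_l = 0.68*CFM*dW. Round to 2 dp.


Q = 0.68 * 1667 * 19.0 = 21537.64 BTU/hr

21537.64 BTU/hr


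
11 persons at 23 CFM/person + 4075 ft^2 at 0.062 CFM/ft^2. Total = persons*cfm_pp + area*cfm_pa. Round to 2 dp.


Total = 11*23 + 4075*0.062 = 505.65 CFM

505.65 CFM


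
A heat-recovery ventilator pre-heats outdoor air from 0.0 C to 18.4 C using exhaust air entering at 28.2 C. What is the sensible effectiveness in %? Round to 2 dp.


eff = (18.4-0.0)/(28.2-0.0)*100 = 65.25 %

65.25 %


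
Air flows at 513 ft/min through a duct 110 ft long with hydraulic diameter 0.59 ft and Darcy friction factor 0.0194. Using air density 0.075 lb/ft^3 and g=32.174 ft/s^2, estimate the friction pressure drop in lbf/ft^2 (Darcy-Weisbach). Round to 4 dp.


v_fps = 513/60 = 8.55 ft/s
dp = 0.0194*(110/0.59)*0.075*8.55^2/(2*32.174) = 0.3082 lbf/ft^2

0.3082 lbf/ft^2


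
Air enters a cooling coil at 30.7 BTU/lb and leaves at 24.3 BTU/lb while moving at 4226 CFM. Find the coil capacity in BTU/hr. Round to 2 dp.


Q = 4.5 * 4226 * (30.7 - 24.3) = 121708.80 BTU/hr

121708.80 BTU/hr


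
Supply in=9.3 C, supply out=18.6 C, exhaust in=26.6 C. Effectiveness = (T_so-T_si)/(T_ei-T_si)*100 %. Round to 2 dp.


eff = (18.6-9.3)/(26.6-9.3)*100 = 53.76 %

53.76 %


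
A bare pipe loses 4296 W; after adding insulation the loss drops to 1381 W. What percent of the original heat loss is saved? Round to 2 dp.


Savings = ((4296-1381)/4296)*100 = 67.85 %

67.85 %


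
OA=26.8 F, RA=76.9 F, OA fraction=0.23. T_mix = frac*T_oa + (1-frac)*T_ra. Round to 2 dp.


T_mix = 0.23*26.8 + 0.77*76.9 = 65.38 F

65.38 F


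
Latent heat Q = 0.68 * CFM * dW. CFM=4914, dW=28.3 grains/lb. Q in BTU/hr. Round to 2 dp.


Q = 0.68 * 4914 * 28.3 = 94565.02 BTU/hr

94565.02 BTU/hr


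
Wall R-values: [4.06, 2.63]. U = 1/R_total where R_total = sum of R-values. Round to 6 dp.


R_total = 4.06 + 2.63 = 6.69
U = 1/6.69 = 0.149477

0.149477


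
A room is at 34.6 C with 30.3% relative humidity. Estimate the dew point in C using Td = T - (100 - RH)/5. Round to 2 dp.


Td = 34.6 - (100-30.3)/5 = 20.66 C

20.66 C


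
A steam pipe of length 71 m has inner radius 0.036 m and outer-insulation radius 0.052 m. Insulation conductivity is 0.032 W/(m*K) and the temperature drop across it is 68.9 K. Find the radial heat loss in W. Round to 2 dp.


Q = 2*pi*0.032*71*68.9/ln(0.052/0.036) = 2674.76 W

2674.76 W


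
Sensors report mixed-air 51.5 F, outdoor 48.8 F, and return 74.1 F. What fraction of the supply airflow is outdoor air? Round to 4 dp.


frac = (51.5 - 74.1) / (48.8 - 74.1) = 0.8933

0.8933


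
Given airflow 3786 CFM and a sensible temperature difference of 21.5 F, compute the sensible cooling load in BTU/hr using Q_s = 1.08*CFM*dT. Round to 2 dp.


Q = 1.08 * 3786 * 21.5 = 87910.92 BTU/hr

87910.92 BTU/hr


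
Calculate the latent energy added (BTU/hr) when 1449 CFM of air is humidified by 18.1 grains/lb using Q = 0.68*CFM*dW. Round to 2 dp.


Q = 0.68 * 1449 * 18.1 = 17834.29 BTU/hr

17834.29 BTU/hr


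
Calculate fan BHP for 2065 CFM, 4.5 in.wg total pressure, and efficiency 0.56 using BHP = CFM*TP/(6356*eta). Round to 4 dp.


BHP = 2065 * 4.5 / (6356 * 0.56) = 2.6107 hp

2.6107 hp


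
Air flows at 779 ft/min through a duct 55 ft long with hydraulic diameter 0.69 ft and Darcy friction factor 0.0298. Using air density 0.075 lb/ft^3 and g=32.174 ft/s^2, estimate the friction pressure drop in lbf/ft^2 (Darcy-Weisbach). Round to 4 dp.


v_fps = 779/60 = 12.9833 ft/s
dp = 0.0298*(55/0.69)*0.075*12.9833^2/(2*32.174) = 0.4667 lbf/ft^2

0.4667 lbf/ft^2


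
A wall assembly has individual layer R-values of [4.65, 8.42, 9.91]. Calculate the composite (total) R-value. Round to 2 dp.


R_total = 4.65 + 8.42 + 9.91 = 22.98

22.98


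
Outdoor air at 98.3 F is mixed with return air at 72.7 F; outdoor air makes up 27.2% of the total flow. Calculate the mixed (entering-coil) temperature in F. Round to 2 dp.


T_mix = 72.7 + (27.2/100)*(98.3-72.7) = 79.66 F

79.66 F


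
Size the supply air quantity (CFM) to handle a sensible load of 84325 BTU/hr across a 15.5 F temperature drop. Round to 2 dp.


CFM = 84325 / (1.08 * 15.5) = 5037.34

5037.34 CFM


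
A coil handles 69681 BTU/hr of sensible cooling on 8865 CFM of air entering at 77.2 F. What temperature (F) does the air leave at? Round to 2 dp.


dT = 69681/(1.08*8865) = 7.2780
T_leave = 77.2 - 7.2780 = 69.92 F

69.92 F


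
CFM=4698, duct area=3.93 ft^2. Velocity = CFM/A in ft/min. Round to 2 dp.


V = 4698 / 3.93 = 1195.42 ft/min

1195.42 ft/min


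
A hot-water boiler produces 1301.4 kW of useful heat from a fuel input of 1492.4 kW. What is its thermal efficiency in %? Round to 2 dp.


eta = (1301.4/1492.4)*100 = 87.20 %

87.20 %


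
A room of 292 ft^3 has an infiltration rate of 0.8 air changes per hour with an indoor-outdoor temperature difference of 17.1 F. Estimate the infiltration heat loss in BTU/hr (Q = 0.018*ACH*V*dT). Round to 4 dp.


Q = 0.018 * 0.8 * 292 * 17.1 = 71.9021 BTU/hr

71.9021 BTU/hr


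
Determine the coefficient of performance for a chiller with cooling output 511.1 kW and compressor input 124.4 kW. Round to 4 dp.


COP = 511.1 / 124.4 = 4.1085

4.1085


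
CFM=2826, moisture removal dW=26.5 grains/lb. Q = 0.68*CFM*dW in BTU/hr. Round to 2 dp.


Q = 0.68 * 2826 * 26.5 = 50924.52 BTU/hr

50924.52 BTU/hr


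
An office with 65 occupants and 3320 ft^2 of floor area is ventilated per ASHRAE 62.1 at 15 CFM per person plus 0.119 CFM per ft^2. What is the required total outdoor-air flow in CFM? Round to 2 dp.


Total = 65*15 + 3320*0.119 = 1370.08 CFM

1370.08 CFM


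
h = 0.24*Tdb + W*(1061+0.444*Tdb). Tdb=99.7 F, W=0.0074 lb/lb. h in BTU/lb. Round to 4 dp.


h = 0.24*99.7 + 0.0074*(1061+0.444*99.7) = 32.1070 BTU/lb

32.1070 BTU/lb


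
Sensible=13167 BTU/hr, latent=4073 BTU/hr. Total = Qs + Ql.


Qt = 13167 + 4073 = 17240 BTU/hr

17240 BTU/hr


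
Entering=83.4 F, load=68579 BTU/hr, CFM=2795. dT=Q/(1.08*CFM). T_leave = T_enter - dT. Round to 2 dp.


dT = 68579/(1.08*2795) = 22.7188
T_leave = 83.4 - 22.7188 = 60.68 F

60.68 F


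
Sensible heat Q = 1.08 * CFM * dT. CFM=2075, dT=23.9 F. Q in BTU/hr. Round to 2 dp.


Q = 1.08 * 2075 * 23.9 = 53559.90 BTU/hr

53559.90 BTU/hr


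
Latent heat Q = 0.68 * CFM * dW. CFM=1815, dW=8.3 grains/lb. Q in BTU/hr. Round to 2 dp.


Q = 0.68 * 1815 * 8.3 = 10243.86 BTU/hr

10243.86 BTU/hr


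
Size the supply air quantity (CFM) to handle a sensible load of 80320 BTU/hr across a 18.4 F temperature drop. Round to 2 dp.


CFM = 80320 / (1.08 * 18.4) = 4041.87

4041.87 CFM


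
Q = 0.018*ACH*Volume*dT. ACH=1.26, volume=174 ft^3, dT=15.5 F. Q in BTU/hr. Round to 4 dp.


Q = 0.018 * 1.26 * 174 * 15.5 = 61.1680 BTU/hr

61.1680 BTU/hr


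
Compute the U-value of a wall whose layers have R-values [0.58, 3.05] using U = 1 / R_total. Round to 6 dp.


R_total = 0.58 + 3.05 = 3.63
U = 1/3.63 = 0.275482

0.275482


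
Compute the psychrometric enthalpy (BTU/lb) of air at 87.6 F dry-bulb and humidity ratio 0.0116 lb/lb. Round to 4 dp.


h = 0.24*87.6 + 0.0116*(1061+0.444*87.6) = 33.7828 BTU/lb

33.7828 BTU/lb


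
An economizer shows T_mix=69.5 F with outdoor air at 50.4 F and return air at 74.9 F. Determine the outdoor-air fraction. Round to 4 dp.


frac = (69.5 - 74.9) / (50.4 - 74.9) = 0.2204

0.2204


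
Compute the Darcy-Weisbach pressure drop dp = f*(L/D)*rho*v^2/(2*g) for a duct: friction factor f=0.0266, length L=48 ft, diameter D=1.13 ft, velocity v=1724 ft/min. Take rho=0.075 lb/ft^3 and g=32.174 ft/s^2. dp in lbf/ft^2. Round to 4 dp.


v_fps = 1724/60 = 28.7333 ft/s
dp = 0.0266*(48/1.13)*0.075*28.7333^2/(2*32.174) = 1.0873 lbf/ft^2

1.0873 lbf/ft^2
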